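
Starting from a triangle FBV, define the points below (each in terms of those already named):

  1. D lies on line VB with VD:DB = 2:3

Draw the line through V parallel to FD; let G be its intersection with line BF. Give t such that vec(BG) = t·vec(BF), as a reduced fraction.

Set F = (0, 0), B = (1, 0), V = (0, 1); any affine frame gives the same invariant.
1. D lies on line VB with VD:DB = 2:3 ⇒ D = (2/5, 3/5)
through V parallel to FD: direction (2/5, 3/5); meets BF at G = (-2/3, 0)
G = B + t·(F−B) with t = 5/3

t = 5/3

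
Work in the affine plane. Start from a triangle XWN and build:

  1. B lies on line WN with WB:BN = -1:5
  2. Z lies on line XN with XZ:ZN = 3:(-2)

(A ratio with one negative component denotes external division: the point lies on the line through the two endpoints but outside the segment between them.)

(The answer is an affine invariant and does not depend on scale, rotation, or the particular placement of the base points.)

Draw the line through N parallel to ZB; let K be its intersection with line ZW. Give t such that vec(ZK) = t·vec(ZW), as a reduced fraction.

Choose coordinates X = (0, 0), W = (1, 0), N = (0, 1).
1. B lies on line WN with WB:BN = -1:5 ⇒ B = (5/4, -1/4)
2. Z lies on line XN with XZ:ZN = 3:(-2) ⇒ Z = (0, 3)
through N parallel to ZB: direction (5/4, -13/4); meets ZW at K = (5, -12)
K = Z + t·(W−Z) with t = 5

t = 5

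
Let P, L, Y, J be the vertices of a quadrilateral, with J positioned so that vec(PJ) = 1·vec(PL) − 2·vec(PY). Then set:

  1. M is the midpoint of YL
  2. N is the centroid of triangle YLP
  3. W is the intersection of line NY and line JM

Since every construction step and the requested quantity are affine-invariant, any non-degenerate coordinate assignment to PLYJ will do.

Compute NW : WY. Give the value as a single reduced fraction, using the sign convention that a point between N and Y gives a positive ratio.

Work in coordinates with P = (0, 0), L = (1, 0), Y = (0, 1), J = (1, -2).
1. M is the midpoint of YL ⇒ M = (1/2, 1/2)
2. N is the centroid of triangle YLP ⇒ N = (1/3, 1/3)
3. W is the intersection of line NY and line JM ⇒ W = (2/3, -1/3)
W = N + t·(Y−N) with t = -1, so NW:WY = t:(1−t) = -1:2

NW:WY = -1/2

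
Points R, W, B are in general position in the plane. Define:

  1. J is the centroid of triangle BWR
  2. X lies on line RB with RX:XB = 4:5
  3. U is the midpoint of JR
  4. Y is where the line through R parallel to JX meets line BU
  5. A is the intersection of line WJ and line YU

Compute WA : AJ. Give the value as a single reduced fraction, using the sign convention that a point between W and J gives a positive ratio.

WA:AJ = -4

Set R = (0, 0), W = (1, 0), B = (0, 1); any affine frame gives the same invariant.
1. J is the centroid of triangle BWR ⇒ J = (1/3, 1/3)
2. X lies on line RB with RX:XB = 4:5 ⇒ X = (0, 4/9)
3. U is the midpoint of JR ⇒ U = (1/6, 1/6)
4. Y is where the line through R parallel to JX meets line BU ⇒ Y = (3/14, -1/14)
5. A is the intersection of line WJ and line YU ⇒ A = (1/9, 4/9)
A = W + t·(J−W) with t = 4/3, so WA:AJ = t:(1−t) = 4/3:-1/3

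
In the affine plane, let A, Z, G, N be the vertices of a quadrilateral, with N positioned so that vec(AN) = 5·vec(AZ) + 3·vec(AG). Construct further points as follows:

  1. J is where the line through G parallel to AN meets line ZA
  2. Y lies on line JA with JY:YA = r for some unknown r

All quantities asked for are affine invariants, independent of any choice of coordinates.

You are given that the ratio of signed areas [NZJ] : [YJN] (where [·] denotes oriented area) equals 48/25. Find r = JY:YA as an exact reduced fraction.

Choose coordinates A = (0, 0), Z = (1, 0), G = (0, 1), N = (5, 3).
1. J is where the line through G parallel to AN meets line ZA ⇒ J = (-5/3, 0)
2. With JY:YA = r, write λ = r/(r+1) so Y = J + λ·(A−J); Y is affine-linear in λ
Every point depending on Y is an affine combination of Y and λ-independent points, so each such coordinate is linear in λ; the λ² term in each signed area is a multiple of (A−J)×(A−J) = 0, so 2·[NZJ] and 2·[YJN] are each linear in λ. Evaluating at λ=0 and λ=1:
  2·[NZJ] = -8,   2·[YJN] = -5·λ
So [NZJ]:[YJN] = (-8) / (-5·λ). Setting this equal to 48/25:
  -8 = 48/25·(-5·λ)  ⇒  λ = 5/6
Then r = λ/(1−λ) = (5/6)/(1/6) = 5. Check: with r = 5, Y = (-5/18, 0) and [NZJ]:[YJN] = 48/25 as required.

r = 5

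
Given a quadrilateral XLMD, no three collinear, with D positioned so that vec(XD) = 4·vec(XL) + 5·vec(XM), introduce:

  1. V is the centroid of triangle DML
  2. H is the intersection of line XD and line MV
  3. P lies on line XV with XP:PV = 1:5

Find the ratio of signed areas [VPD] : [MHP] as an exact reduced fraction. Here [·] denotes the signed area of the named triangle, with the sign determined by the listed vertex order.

Choose coordinates X = (0, 0), L = (1, 0), M = (0, 1), D = (4, 5).
1. V is the centroid of triangle DML ⇒ V = (5/3, 2)
2. H is the intersection of line XD and line MV ⇒ H = (20/13, 25/13)
3. P lies on line XV with XP:PV = 1:5 ⇒ P = (5/18, 1/3)
2·[VPD] = -5/18, 2·[MHP] = -50/39
[VPD]:[MHP] = -5/18:-50/39 = 13/60

[VPD]:[MHP] = 13/60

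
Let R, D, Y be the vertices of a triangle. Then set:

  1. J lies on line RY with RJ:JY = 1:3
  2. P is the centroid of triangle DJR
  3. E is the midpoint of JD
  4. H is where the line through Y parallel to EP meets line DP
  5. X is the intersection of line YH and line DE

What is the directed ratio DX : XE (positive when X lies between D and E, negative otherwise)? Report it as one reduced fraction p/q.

Work in coordinates with R = (0, 0), D = (1, 0), Y = (0, 1).
1. J lies on line RY with RJ:JY = 1:3 ⇒ J = (0, 1/4)
2. P is the centroid of triangle DJR ⇒ P = (1/3, 1/12)
3. E is the midpoint of JD ⇒ E = (1/2, 1/8)
4. H is where the line through Y parallel to EP meets line DP ⇒ H = (-7/3, 5/12)
5. X is the intersection of line YH and line DE ⇒ X = (-3/2, 5/8)
X = D + t·(E−D) with t = 5, so DX:XE = t:(1−t) = 5:-4

DX:XE = -5/4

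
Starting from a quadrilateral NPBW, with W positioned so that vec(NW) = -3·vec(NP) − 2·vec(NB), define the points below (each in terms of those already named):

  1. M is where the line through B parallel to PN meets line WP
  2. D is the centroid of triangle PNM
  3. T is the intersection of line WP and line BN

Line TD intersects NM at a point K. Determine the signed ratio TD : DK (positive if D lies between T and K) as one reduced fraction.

TD:DK = 7/2

Choose coordinates N = (0, 0), P = (1, 0), B = (0, 1), W = (-3, -2).
1. M is where the line through B parallel to PN meets line WP ⇒ M = (3, 1)
2. D is the centroid of triangle PNM ⇒ D = (4/3, 1/3)
3. T is the intersection of line WP and line BN ⇒ T = (0, -1/2)
line TD meets NM at K = (12/7, 4/7)
D = T + t·(K−T) with t = 7/9, so TD:DK = 7/9:2/9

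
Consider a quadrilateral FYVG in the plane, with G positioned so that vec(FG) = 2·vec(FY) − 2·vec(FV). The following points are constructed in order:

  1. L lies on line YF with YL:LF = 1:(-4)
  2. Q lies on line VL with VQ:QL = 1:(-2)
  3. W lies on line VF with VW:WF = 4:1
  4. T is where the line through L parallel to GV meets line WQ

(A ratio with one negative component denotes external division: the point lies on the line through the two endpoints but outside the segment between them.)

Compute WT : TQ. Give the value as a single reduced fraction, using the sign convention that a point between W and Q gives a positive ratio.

Assign F = (0, 0), Y = (1, 0), V = (0, 1), G = (2, -2) — the answer is frame-independent, so this choice is without loss of generality.
1. L lies on line YF with YL:LF = 1:(-4) ⇒ L = (4/3, 0)
2. Q lies on line VL with VQ:QL = 1:(-2) ⇒ Q = (-4/3, 2)
3. W lies on line VF with VW:WF = 4:1 ⇒ W = (0, 1/5)
4. T is where the line through L parallel to GV meets line WQ ⇒ T = (12, -16)
T = W + t·(Q−W) with t = -9, so WT:TQ = t:(1−t) = -9:10

WT:TQ = -9/10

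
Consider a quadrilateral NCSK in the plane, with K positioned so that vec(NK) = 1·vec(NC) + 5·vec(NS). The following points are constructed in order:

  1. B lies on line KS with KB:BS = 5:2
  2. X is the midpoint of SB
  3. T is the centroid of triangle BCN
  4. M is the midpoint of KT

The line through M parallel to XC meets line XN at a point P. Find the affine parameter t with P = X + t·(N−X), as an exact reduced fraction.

Work in coordinates with N = (0, 0), C = (1, 0), S = (0, 1), K = (1, 5).
1. B lies on line KS with KB:BS = 5:2 ⇒ B = (2/7, 15/7)
2. X is the midpoint of SB ⇒ X = (1/7, 11/7)
3. T is the centroid of triangle BCN ⇒ T = (3/7, 5/7)
4. M is the midpoint of KT ⇒ M = (5/7, 20/7)
through M parallel to XC: direction (6/7, -11/7); meets XN at P = (25/77, 25/7)
P = X + t·(N−X) with t = -14/11

t = -14/11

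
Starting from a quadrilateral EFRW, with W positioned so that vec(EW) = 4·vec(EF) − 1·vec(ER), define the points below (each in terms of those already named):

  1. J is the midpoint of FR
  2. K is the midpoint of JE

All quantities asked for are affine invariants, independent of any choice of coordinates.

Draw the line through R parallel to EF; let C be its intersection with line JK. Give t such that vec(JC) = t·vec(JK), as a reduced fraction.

t = -2

Choose coordinates E = (0, 0), F = (1, 0), R = (0, 1), W = (4, -1).
1. J is the midpoint of FR ⇒ J = (1/2, 1/2)
2. K is the midpoint of JE ⇒ K = (1/4, 1/4)
through R parallel to EF: direction (1, 0); meets JK at C = (1, 1)
C = J + t·(K−J) with t = -2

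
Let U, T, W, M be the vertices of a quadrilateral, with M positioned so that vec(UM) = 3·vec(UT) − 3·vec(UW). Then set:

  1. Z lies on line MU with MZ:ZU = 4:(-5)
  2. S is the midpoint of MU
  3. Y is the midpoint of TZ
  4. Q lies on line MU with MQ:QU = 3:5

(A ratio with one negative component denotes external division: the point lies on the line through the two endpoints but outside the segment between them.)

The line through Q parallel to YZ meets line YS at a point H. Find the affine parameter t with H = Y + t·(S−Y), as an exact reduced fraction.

t = 35/36

Set U = (0, 0), T = (1, 0), W = (0, 1), M = (3, -3); any affine frame gives the same invariant.
1. Z lies on line MU with MZ:ZU = 4:(-5) ⇒ Z = (15, -15)
2. S is the midpoint of MU ⇒ S = (3/2, -3/2)
3. Y is the midpoint of TZ ⇒ Y = (8, -15/2)
4. Q lies on line MU with MQ:QU = 3:5 ⇒ Q = (15/8, -15/8)
through Q parallel to YZ: direction (7, -15/2); meets YS at H = (121/72, -5/3)
H = Y + t·(S−Y) with t = 35/36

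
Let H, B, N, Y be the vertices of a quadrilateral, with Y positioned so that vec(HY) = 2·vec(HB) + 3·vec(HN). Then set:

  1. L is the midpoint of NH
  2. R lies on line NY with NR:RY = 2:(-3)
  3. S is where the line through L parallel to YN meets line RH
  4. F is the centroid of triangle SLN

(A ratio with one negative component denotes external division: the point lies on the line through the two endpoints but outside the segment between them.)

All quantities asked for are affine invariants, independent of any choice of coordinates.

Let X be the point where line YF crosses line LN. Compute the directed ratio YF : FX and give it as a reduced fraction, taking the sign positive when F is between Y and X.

Choose coordinates H = (0, 0), B = (1, 0), N = (0, 1), Y = (2, 3).
1. L is the midpoint of NH ⇒ L = (0, 1/2)
2. R lies on line NY with NR:RY = 2:(-3) ⇒ R = (-4, -3)
3. S is where the line through L parallel to YN meets line RH ⇒ S = (-2, -3/2)
4. F is the centroid of triangle SLN ⇒ F = (-2/3, 0)
line YF meets LN at X = (0, 3/4)
F = Y + t·(X−Y) with t = 4/3, so YF:FX = 4/3:-1/3

YF:FX = -4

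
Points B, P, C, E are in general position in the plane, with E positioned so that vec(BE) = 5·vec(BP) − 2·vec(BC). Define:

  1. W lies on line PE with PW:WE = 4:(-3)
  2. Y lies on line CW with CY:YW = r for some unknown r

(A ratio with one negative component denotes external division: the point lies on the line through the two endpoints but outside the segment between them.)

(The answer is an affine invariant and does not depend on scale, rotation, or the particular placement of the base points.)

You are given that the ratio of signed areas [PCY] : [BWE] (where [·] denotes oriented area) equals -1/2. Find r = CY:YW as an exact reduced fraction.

r = 3/5

Assign B = (0, 0), P = (1, 0), C = (0, 1), E = (5, -2) — the answer is frame-independent, so this choice is without loss of generality.
1. W lies on line PE with PW:WE = 4:(-3) ⇒ W = (17, -8)
2. With CY:YW = r, write λ = r/(r+1) so Y = C + λ·(W−C); Y is affine-linear in λ
Every point depending on Y is an affine combination of Y and λ-independent points, so each such coordinate is linear in λ; the λ² term in each signed area is a multiple of (W−C)×(W−C) = 0, so 2·[PCY] and 2·[BWE] are each linear in λ. Evaluating at λ=0 and λ=1:
  2·[PCY] = -8·λ,   2·[BWE] = 6
So [PCY]:[BWE] = (-8·λ) / (6). Setting this equal to -1/2:
  -8·λ = -1/2·(6)  ⇒  λ = 3/8
Then r = λ/(1−λ) = (3/8)/(5/8) = 3/5. Check: with r = 3/5, Y = (51/8, -19/8) and [PCY]:[BWE] = -1/2 as required.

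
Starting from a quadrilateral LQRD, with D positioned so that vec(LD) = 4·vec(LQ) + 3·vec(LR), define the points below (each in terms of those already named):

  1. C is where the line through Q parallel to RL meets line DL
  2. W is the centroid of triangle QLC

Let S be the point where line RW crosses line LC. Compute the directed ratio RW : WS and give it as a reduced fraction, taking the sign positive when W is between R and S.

RW:WS = -5

Choose coordinates L = (0, 0), Q = (1, 0), R = (0, 1), D = (4, 3).
1. C is where the line through Q parallel to RL meets line DL ⇒ C = (1, 3/4)
2. W is the centroid of triangle QLC ⇒ W = (2/3, 1/4)
line RW meets LC at S = (8/15, 2/5)
W = R + t·(S−R) with t = 5/4, so RW:WS = 5/4:-1/4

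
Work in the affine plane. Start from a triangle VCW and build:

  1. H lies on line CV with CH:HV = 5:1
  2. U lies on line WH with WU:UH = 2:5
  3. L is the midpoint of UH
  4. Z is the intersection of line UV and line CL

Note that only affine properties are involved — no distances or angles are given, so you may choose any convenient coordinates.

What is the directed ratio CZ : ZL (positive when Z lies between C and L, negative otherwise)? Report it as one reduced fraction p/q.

Set V = (0, 0), C = (1, 0), W = (0, 1); any affine frame gives the same invariant.
1. H lies on line CV with CH:HV = 5:1 ⇒ H = (1/6, 0)
2. U lies on line WH with WU:UH = 2:5 ⇒ U = (1/21, 5/7)
3. L is the midpoint of UH ⇒ L = (3/28, 5/14)
4. Z is the intersection of line UV and line CL ⇒ Z = (2/77, 30/77)
Z = C + t·(L−C) with t = 12/11, so CZ:ZL = t:(1−t) = 12/11:-1/11

CZ:ZL = -12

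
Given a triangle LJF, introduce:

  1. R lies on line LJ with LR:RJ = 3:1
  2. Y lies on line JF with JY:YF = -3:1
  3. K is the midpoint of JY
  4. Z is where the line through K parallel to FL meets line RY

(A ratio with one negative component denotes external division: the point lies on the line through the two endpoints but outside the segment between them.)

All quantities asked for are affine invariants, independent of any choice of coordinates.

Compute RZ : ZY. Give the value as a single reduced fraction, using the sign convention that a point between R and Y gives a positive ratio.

RZ:ZY = 2/3

Assign L = (0, 0), J = (1, 0), F = (0, 1) — the answer is frame-independent, so this choice is without loss of generality.
1. R lies on line LJ with LR:RJ = 3:1 ⇒ R = (3/4, 0)
2. Y lies on line JF with JY:YF = -3:1 ⇒ Y = (-1/2, 3/2)
3. K is the midpoint of JY ⇒ K = (1/4, 3/4)
4. Z is where the line through K parallel to FL meets line RY ⇒ Z = (1/4, 3/5)
Z = R + t·(Y−R) with t = 2/5, so RZ:ZY = t:(1−t) = 2/5:3/5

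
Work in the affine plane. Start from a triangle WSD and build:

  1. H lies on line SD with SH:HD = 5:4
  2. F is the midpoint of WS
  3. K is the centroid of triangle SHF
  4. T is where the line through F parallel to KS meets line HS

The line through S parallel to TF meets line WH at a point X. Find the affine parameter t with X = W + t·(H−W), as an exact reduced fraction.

t = 2/3

Set W = (0, 0), S = (1, 0), D = (0, 1); any affine frame gives the same invariant.
1. H lies on line SD with SH:HD = 5:4 ⇒ H = (4/9, 5/9)
2. F is the midpoint of WS ⇒ F = (1/2, 0)
3. K is the centroid of triangle SHF ⇒ K = (35/54, 5/27)
4. T is where the line through F parallel to KS meets line HS ⇒ T = (14/9, -5/9)
through S parallel to TF: direction (-19/18, 5/9); meets WH at X = (8/27, 10/27)
X = W + t·(H−W) with t = 2/3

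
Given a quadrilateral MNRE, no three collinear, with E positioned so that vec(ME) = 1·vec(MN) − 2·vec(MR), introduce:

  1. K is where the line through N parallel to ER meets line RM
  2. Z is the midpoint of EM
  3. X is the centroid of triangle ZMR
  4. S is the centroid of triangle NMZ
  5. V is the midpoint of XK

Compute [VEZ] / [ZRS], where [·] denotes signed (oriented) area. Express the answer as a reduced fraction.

[VEZ]:[ZRS] = 5/2

Choose coordinates M = (0, 0), N = (1, 0), R = (0, 1), E = (1, -2).
1. K is where the line through N parallel to ER meets line RM ⇒ K = (0, 3)
2. Z is the midpoint of EM ⇒ Z = (1/2, -1)
3. X is the centroid of triangle ZMR ⇒ X = (1/6, 0)
4. S is the centroid of triangle NMZ ⇒ S = (1/2, -1/3)
5. V is the midpoint of XK ⇒ V = (1/12, 3/2)
2·[VEZ] = -5/6, 2·[ZRS] = -1/3
[VEZ]:[ZRS] = -5/6:-1/3 = 5/2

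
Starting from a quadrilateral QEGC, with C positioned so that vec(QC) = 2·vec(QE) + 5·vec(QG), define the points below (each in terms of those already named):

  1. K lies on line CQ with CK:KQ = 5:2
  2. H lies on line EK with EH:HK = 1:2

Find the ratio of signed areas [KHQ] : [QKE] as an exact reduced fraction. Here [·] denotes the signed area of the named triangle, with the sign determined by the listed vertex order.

[KHQ]:[QKE] = 2/3

Set Q = (0, 0), E = (1, 0), G = (0, 1), C = (2, 5); any affine frame gives the same invariant.
1. K lies on line CQ with CK:KQ = 5:2 ⇒ K = (4/7, 10/7)
2. H lies on line EK with EH:HK = 1:2 ⇒ H = (6/7, 10/21)
2·[KHQ] = -20/21, 2·[QKE] = -10/7
[KHQ]:[QKE] = -20/21:-10/7 = 2/3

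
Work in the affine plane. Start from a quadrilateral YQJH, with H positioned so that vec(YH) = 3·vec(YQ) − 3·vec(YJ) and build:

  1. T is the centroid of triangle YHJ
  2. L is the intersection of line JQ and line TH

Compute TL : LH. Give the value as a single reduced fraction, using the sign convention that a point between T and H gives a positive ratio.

TL:LH = -2/3

Choose coordinates Y = (0, 0), Q = (1, 0), J = (0, 1), H = (3, -3).
1. T is the centroid of triangle YHJ ⇒ T = (1, -2/3)
2. L is the intersection of line JQ and line TH ⇒ L = (-3, 4)
L = T + t·(H−T) with t = -2, so TL:LH = t:(1−t) = -2:3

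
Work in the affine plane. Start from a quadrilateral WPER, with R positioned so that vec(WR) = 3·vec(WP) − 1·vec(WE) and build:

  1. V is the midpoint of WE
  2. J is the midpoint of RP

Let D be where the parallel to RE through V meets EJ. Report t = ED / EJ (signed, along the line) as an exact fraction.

t = 3

Choose coordinates W = (0, 0), P = (1, 0), E = (0, 1), R = (3, -1).
1. V is the midpoint of WE ⇒ V = (0, 1/2)
2. J is the midpoint of RP ⇒ J = (2, -1/2)
through V parallel to RE: direction (-3, 2); meets EJ at D = (6, -7/2)
D = E + t·(J−E) with t = 3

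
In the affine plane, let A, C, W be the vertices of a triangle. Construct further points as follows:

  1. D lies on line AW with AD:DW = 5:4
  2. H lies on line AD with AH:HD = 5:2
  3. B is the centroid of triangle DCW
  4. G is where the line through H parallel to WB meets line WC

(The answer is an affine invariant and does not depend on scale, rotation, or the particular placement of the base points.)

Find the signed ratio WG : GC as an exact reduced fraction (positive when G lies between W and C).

WG:GC = -19/33

Choose coordinates A = (0, 0), C = (1, 0), W = (0, 1).
1. D lies on line AW with AD:DW = 5:4 ⇒ D = (0, 5/9)
2. H lies on line AD with AH:HD = 5:2 ⇒ H = (0, 25/63)
3. B is the centroid of triangle DCW ⇒ B = (1/3, 14/27)
4. G is where the line through H parallel to WB meets line WC ⇒ G = (-19/14, 33/14)
G = W + t·(C−W) with t = -19/14, so WG:GC = t:(1−t) = -19/14:33/14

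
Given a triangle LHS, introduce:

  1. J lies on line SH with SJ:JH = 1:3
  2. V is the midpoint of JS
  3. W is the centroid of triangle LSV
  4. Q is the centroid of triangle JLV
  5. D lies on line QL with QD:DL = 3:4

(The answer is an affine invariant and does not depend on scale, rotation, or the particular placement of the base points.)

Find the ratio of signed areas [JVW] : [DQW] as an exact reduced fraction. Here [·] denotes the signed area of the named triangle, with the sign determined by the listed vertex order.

[JVW]:[DQW] = 7/4

Assign L = (0, 0), H = (1, 0), S = (0, 1) — the answer is frame-independent, so this choice is without loss of generality.
1. J lies on line SH with SJ:JH = 1:3 ⇒ J = (1/4, 3/4)
2. V is the midpoint of JS ⇒ V = (1/8, 7/8)
3. W is the centroid of triangle LSV ⇒ W = (1/24, 5/8)
4. Q is the centroid of triangle JLV ⇒ Q = (1/8, 13/24)
5. D lies on line QL with QD:DL = 3:4 ⇒ D = (1/14, 13/42)
2·[JVW] = 1/24, 2·[DQW] = 1/42
[JVW]:[DQW] = 1/24:1/42 = 7/4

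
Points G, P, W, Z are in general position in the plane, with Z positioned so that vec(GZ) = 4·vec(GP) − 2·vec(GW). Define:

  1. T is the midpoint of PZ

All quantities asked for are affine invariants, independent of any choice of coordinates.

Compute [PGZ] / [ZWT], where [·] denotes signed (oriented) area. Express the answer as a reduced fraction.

Work in coordinates with G = (0, 0), P = (1, 0), W = (0, 1), Z = (4, -2).
1. T is the midpoint of PZ ⇒ T = (5/2, -1)
2·[PGZ] = 2, 2·[ZWT] = 1/2
[PGZ]:[ZWT] = 2:1/2 = 4

[PGZ]:[ZWT] = 4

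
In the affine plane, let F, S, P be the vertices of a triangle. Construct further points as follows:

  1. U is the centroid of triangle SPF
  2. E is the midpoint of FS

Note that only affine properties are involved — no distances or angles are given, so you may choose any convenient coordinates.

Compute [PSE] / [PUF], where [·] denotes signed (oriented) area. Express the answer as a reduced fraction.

[PSE]:[PUF] = 3/2

Choose coordinates F = (0, 0), S = (1, 0), P = (0, 1).
1. U is the centroid of triangle SPF ⇒ U = (1/3, 1/3)
2. E is the midpoint of FS ⇒ E = (1/2, 0)
2·[PSE] = -1/2, 2·[PUF] = -1/3
[PSE]:[PUF] = -1/2:-1/3 = 3/2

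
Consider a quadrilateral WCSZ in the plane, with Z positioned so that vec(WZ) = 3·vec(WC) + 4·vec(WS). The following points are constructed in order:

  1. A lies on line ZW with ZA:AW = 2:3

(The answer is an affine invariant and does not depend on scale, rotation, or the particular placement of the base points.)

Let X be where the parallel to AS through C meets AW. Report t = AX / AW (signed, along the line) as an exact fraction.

t = 16/9

Work in coordinates with W = (0, 0), C = (1, 0), S = (0, 1), Z = (3, 4).
1. A lies on line ZW with ZA:AW = 2:3 ⇒ A = (9/5, 12/5)
through C parallel to AS: direction (-9/5, -7/5); meets AW at X = (-7/5, -28/15)
X = A + t·(W−A) with t = 16/9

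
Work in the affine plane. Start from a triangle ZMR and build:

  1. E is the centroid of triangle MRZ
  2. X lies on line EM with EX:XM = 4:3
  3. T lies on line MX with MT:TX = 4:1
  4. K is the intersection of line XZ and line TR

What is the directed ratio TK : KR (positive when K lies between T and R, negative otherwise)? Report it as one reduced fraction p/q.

TK:KR = 1/25

Choose coordinates Z = (0, 0), M = (1, 0), R = (0, 1).
1. E is the centroid of triangle MRZ ⇒ E = (1/3, 1/3)
2. X lies on line EM with EX:XM = 4:3 ⇒ X = (5/7, 1/7)
3. T lies on line MX with MT:TX = 4:1 ⇒ T = (27/35, 4/35)
4. K is the intersection of line XZ and line TR ⇒ K = (135/182, 27/182)
K = T + t·(R−T) with t = 1/26, so TK:KR = t:(1−t) = 1/26:25/26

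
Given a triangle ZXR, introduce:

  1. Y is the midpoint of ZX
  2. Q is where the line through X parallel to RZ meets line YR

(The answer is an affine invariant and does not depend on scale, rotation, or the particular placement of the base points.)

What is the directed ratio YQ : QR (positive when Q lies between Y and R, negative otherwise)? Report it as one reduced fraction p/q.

YQ:QR = -1/2

Choose coordinates Z = (0, 0), X = (1, 0), R = (0, 1).
1. Y is the midpoint of ZX ⇒ Y = (1/2, 0)
2. Q is where the line through X parallel to RZ meets line YR ⇒ Q = (1, -1)
Q = Y + t·(R−Y) with t = -1, so YQ:QR = t:(1−t) = -1:2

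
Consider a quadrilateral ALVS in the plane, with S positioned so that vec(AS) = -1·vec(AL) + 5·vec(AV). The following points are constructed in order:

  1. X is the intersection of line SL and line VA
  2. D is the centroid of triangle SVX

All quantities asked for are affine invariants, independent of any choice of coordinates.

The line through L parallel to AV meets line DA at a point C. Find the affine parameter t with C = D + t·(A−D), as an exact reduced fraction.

Assign A = (0, 0), L = (1, 0), V = (0, 1), S = (-1, 5) — the answer is frame-independent, so this choice is without loss of generality.
1. X is the intersection of line SL and line VA ⇒ X = (0, 5/2)
2. D is the centroid of triangle SVX ⇒ D = (-1/3, 17/6)
through L parallel to AV: direction (0, 1); meets DA at C = (1, -17/2)
C = D + t·(A−D) with t = 4

t = 4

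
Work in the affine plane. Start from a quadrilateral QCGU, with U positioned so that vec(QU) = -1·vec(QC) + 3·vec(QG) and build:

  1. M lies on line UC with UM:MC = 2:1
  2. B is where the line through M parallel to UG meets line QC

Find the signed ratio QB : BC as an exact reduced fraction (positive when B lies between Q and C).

QB:BC = 5

Choose coordinates Q = (0, 0), C = (1, 0), G = (0, 1), U = (-1, 3).
1. M lies on line UC with UM:MC = 2:1 ⇒ M = (1/3, 1)
2. B is where the line through M parallel to UG meets line QC ⇒ B = (5/6, 0)
B = Q + t·(C−Q) with t = 5/6, so QB:BC = t:(1−t) = 5/6:1/6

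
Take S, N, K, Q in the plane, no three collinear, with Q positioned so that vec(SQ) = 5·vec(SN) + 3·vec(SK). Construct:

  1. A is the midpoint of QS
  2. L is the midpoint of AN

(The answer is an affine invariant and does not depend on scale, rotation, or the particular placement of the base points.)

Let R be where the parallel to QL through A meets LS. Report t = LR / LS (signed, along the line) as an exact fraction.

t = 1/2

Work in coordinates with S = (0, 0), N = (1, 0), K = (0, 1), Q = (5, 3).
1. A is the midpoint of QS ⇒ A = (5/2, 3/2)
2. L is the midpoint of AN ⇒ L = (7/4, 3/4)
through A parallel to QL: direction (-13/4, -9/4); meets LS at R = (7/8, 3/8)
R = L + t·(S−L) with t = 1/2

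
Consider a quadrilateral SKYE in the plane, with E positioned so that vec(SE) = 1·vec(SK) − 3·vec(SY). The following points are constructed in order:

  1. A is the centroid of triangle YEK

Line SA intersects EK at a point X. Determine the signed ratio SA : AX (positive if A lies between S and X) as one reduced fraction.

Work in coordinates with S = (0, 0), K = (1, 0), Y = (0, 1), E = (1, -3).
1. A is the centroid of triangle YEK ⇒ A = (2/3, -2/3)
line SA meets EK at X = (1, -1)
A = S + t·(X−S) with t = 2/3, so SA:AX = 2/3:1/3

SA:AX = 2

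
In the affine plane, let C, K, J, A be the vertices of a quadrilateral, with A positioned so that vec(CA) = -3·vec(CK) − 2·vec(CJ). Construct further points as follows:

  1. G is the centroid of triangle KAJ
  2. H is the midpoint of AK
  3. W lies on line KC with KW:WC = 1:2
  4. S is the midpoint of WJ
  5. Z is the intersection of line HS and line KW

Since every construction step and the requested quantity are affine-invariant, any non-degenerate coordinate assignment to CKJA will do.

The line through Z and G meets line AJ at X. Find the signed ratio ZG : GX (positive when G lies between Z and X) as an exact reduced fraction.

Assign C = (0, 0), K = (1, 0), J = (0, 1), A = (-3, -2) — the answer is frame-independent, so this choice is without loss of generality.
1. G is the centroid of triangle KAJ ⇒ G = (-2/3, -1/3)
2. H is the midpoint of AK ⇒ H = (-1, -1)
3. W lies on line KC with KW:WC = 1:2 ⇒ W = (2/3, 0)
4. S is the midpoint of WJ ⇒ S = (1/3, 1/2)
5. Z is the intersection of line HS and line KW ⇒ Z = (-1/9, 0)
line ZG meets AJ at X = (-7/3, -4/3)
G = Z + t·(X−Z) with t = 1/4, so ZG:GX = 1/4:3/4

ZG:GX = 1/3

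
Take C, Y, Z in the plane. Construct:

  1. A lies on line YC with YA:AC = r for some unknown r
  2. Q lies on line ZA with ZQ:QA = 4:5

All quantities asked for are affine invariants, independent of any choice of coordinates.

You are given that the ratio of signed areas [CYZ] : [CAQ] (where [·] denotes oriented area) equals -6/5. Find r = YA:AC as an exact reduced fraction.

r = -5/3

Assign C = (0, 0), Y = (1, 0), Z = (0, 1) — the answer is frame-independent, so this choice is without loss of generality.
1. With YA:AC = r, write λ = r/(r+1) so A = Y + λ·(C−Y); A is affine-linear in λ
2. Q lies on line ZA with ZQ:QA = 4:5 ⇒ Q is an affine combination of earlier points and hence also affine-linear in λ
Every point depending on A is an affine combination of A and λ-independent points, so each such coordinate is linear in λ; the λ² term in each signed area is a multiple of (C−Y)×(C−Y) = 0, so 2·[CYZ] and 2·[CAQ] are each linear in λ. Evaluating at λ=0 and λ=1:
  2·[CYZ] = 1,   2·[CAQ] = -5/9·λ + 5/9
So [CYZ]:[CAQ] = (1) / (-5/9·λ + 5/9). Setting this equal to -6/5:
  1 = -6/5·(-5/9·λ + 5/9)  ⇒  λ = 5/2
Then r = λ/(1−λ) = (5/2)/(-3/2) = -5/3. Check: with r = -5/3, A = (-3/2, 0) and [CYZ]:[CAQ] = -6/5 as required.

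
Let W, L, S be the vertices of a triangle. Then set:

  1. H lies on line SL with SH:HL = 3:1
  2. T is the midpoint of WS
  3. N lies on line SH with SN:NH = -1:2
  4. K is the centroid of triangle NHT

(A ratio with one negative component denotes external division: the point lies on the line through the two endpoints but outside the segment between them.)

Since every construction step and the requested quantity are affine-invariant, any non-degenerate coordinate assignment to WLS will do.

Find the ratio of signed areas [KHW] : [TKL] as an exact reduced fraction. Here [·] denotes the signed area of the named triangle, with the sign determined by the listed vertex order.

Choose coordinates W = (0, 0), L = (1, 0), S = (0, 1).
1. H lies on line SL with SH:HL = 3:1 ⇒ H = (3/4, 1/4)
2. T is the midpoint of WS ⇒ T = (0, 1/2)
3. N lies on line SH with SN:NH = -1:2 ⇒ N = (-3/4, 7/4)
4. K is the centroid of triangle NHT ⇒ K = (0, 5/6)
2·[KHW] = -5/8, 2·[TKL] = -1/3
[KHW]:[TKL] = -5/8:-1/3 = 15/8

[KHW]:[TKL] = 15/8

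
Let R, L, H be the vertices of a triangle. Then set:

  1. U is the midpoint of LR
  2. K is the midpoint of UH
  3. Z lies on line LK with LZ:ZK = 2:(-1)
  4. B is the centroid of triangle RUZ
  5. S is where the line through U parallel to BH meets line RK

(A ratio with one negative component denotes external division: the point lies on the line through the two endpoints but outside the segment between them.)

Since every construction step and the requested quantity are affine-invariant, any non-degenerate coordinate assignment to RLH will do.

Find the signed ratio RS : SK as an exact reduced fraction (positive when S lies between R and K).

Assign R = (0, 0), L = (1, 0), H = (0, 1) — the answer is frame-independent, so this choice is without loss of generality.
1. U is the midpoint of LR ⇒ U = (1/2, 0)
2. K is the midpoint of UH ⇒ K = (1/4, 1/2)
3. Z lies on line LK with LZ:ZK = 2:(-1) ⇒ Z = (-1/2, 1)
4. B is the centroid of triangle RUZ ⇒ B = (0, 1/3)
5. S is where the line through U parallel to BH meets line RK ⇒ S = (1/2, 1)
S = R + t·(K−R) with t = 2, so RS:SK = t:(1−t) = 2:-1

RS:SK = -2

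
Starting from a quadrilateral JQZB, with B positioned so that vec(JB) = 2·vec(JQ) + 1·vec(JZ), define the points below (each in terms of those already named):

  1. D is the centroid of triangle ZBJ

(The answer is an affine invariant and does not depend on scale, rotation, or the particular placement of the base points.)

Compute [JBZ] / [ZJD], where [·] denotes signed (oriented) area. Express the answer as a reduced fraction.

Assign J = (0, 0), Q = (1, 0), Z = (0, 1), B = (2, 1) — the answer is frame-independent, so this choice is without loss of generality.
1. D is the centroid of triangle ZBJ ⇒ D = (2/3, 2/3)
2·[JBZ] = 2, 2·[ZJD] = 2/3
[JBZ]:[ZJD] = 2:2/3 = 3

[JBZ]:[ZJD] = 3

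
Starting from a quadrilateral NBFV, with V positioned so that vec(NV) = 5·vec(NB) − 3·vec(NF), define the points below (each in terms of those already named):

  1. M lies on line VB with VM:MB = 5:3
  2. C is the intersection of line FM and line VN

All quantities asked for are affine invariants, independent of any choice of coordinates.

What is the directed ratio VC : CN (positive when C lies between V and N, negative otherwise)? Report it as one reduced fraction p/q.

VC:CN = 1/4

Set N = (0, 0), B = (1, 0), F = (0, 1), V = (5, -3); any affine frame gives the same invariant.
1. M lies on line VB with VM:MB = 5:3 ⇒ M = (5/2, -9/8)
2. C is the intersection of line FM and line VN ⇒ C = (4, -12/5)
C = V + t·(N−V) with t = 1/5, so VC:CN = t:(1−t) = 1/5:4/5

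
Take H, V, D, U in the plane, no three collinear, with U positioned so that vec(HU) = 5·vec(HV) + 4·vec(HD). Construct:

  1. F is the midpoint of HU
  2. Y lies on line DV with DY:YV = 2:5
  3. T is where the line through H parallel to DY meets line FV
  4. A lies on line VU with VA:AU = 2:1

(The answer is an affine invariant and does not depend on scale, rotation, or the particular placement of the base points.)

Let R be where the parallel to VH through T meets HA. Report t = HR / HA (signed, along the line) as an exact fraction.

Assign H = (0, 0), V = (1, 0), D = (0, 1), U = (5, 4) — the answer is frame-independent, so this choice is without loss of generality.
1. F is the midpoint of HU ⇒ F = (5/2, 2)
2. Y lies on line DV with DY:YV = 2:5 ⇒ Y = (2/7, 5/7)
3. T is where the line through H parallel to DY meets line FV ⇒ T = (4/7, -4/7)
4. A lies on line VU with VA:AU = 2:1 ⇒ A = (11/3, 8/3)
through T parallel to VH: direction (-1, 0); meets HA at R = (-11/14, -4/7)
R = H + t·(A−H) with t = -3/14

t = -3/14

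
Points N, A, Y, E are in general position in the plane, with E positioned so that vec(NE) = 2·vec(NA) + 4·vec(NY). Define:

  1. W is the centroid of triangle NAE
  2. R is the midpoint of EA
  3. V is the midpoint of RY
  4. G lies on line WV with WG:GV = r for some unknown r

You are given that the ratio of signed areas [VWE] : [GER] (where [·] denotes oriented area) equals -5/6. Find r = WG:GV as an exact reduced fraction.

r = 4/3

Choose coordinates N = (0, 0), A = (1, 0), Y = (0, 1), E = (2, 4).
1. W is the centroid of triangle NAE ⇒ W = (1, 4/3)
2. R is the midpoint of EA ⇒ R = (3/2, 2)
3. V is the midpoint of RY ⇒ V = (3/4, 3/2)
4. With WG:GV = r, write λ = r/(r+1) so G = W + λ·(V−W); G is affine-linear in λ
Every point depending on G is an affine combination of G and λ-independent points, so each such coordinate is linear in λ; the λ² term in each signed area is a multiple of (V−W)×(V−W) = 0, so 2·[VWE] and 2·[GER] are each linear in λ. Evaluating at λ=0 and λ=1:
  2·[VWE] = 5/6,   2·[GER] = -7/12·λ − 2/3
So [VWE]:[GER] = (5/6) / (-7/12·λ − 2/3). Setting this equal to -5/6:
  5/6 = -5/6·(-7/12·λ − 2/3)  ⇒  λ = 4/7
Then r = λ/(1−λ) = (4/7)/(3/7) = 4/3. Check: with r = 4/3, G = (6/7, 10/7) and [VWE]:[GER] = -5/6 as required.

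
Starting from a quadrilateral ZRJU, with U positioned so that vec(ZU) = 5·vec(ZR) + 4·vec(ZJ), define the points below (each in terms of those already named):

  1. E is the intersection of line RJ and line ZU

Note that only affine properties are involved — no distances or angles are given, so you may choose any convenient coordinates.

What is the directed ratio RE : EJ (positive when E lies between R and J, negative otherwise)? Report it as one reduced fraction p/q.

RE:EJ = 4/5

Choose coordinates Z = (0, 0), R = (1, 0), J = (0, 1), U = (5, 4).
1. E is the intersection of line RJ and line ZU ⇒ E = (5/9, 4/9)
E = R + t·(J−R) with t = 4/9, so RE:EJ = t:(1−t) = 4/9:5/9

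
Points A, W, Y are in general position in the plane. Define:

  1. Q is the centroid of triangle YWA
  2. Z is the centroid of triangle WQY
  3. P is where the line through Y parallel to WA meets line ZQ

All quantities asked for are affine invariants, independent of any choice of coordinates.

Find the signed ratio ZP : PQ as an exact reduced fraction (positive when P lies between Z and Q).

ZP:PQ = -5/6

Set A = (0, 0), W = (1, 0), Y = (0, 1); any affine frame gives the same invariant.
1. Q is the centroid of triangle YWA ⇒ Q = (1/3, 1/3)
2. Z is the centroid of triangle WQY ⇒ Z = (4/9, 4/9)
3. P is where the line through Y parallel to WA meets line ZQ ⇒ P = (1, 1)
P = Z + t·(Q−Z) with t = -5, so ZP:PQ = t:(1−t) = -5:6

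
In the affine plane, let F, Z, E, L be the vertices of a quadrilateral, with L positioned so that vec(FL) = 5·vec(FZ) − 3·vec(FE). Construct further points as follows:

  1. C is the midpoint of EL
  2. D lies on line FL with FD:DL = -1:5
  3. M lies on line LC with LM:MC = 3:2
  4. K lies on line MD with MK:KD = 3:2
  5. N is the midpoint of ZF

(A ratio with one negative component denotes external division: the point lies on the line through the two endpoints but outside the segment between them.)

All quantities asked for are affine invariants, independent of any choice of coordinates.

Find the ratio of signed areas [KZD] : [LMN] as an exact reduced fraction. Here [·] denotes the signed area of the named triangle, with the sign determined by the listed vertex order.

Assign F = (0, 0), Z = (1, 0), E = (0, 1), L = (5, -3) — the answer is frame-independent, so this choice is without loss of generality.
1. C is the midpoint of EL ⇒ C = (5/2, -1)
2. D lies on line FL with FD:DL = -1:5 ⇒ D = (-5/4, 3/4)
3. M lies on line LC with LM:MC = 3:2 ⇒ M = (7/2, -9/5)
4. K lies on line MD with MK:KD = 3:2 ⇒ K = (13/20, -27/100)
5. N is the midpoint of ZF ⇒ N = (1/2, 0)
2·[KZD] = 87/100, 2·[LMN] = 9/10
[KZD]:[LMN] = 87/100:9/10 = 29/30

[KZD]:[LMN] = 29/30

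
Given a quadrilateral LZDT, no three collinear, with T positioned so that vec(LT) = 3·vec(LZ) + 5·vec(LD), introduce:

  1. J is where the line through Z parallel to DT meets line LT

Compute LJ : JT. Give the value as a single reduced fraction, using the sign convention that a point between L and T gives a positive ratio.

LJ:JT = -4/7

Work in coordinates with L = (0, 0), Z = (1, 0), D = (0, 1), T = (3, 5).
1. J is where the line through Z parallel to DT meets line LT ⇒ J = (-4, -20/3)
J = L + t·(T−L) with t = -4/3, so LJ:JT = t:(1−t) = -4/3:7/3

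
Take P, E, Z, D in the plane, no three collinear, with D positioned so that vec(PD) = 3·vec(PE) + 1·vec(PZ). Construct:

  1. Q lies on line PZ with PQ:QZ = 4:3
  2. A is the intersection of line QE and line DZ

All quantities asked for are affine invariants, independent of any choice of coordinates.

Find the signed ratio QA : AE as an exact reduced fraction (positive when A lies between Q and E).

QA:AE = -3/7

Assign P = (0, 0), E = (1, 0), Z = (0, 1), D = (3, 1) — the answer is frame-independent, so this choice is without loss of generality.
1. Q lies on line PZ with PQ:QZ = 4:3 ⇒ Q = (0, 4/7)
2. A is the intersection of line QE and line DZ ⇒ A = (-3/4, 1)
A = Q + t·(E−Q) with t = -3/4, so QA:AE = t:(1−t) = -3/4:7/4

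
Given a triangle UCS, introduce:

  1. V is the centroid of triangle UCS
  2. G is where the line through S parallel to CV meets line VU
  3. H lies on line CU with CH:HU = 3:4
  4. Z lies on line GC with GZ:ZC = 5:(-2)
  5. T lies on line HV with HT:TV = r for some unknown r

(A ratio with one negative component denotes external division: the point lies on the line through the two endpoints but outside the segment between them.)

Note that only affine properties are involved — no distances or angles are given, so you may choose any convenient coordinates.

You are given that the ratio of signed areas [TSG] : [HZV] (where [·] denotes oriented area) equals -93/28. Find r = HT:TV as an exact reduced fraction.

r = 3

Assign U = (0, 0), C = (1, 0), S = (0, 1) — the answer is frame-independent, so this choice is without loss of generality.
1. V is the centroid of triangle UCS ⇒ V = (1/3, 1/3)
2. G is where the line through S parallel to CV meets line VU ⇒ G = (2/3, 2/3)
3. H lies on line CU with CH:HU = 3:4 ⇒ H = (4/7, 0)
4. Z lies on line GC with GZ:ZC = 5:(-2) ⇒ Z = (11/9, -4/9)
5. With HT:TV = r, write λ = r/(r+1) so T = H + λ·(V−H); T is affine-linear in λ
Every point depending on T is an affine combination of T and λ-independent points, so each such coordinate is linear in λ; the λ² term in each signed area is a multiple of (V−H)×(V−H) = 0, so 2·[TSG] and 2·[HZV] are each linear in λ. Evaluating at λ=0 and λ=1:
  2·[TSG] = 1/7·λ − 10/21,   2·[HZV] = 1/9
So [TSG]:[HZV] = (1/7·λ − 10/21) / (1/9). Setting this equal to -93/28:
  1/7·λ − 10/21 = -93/28·(1/9)  ⇒  λ = 3/4
Then r = λ/(1−λ) = (3/4)/(1/4) = 3. Check: with r = 3, T = (11/28, 1/4) and [TSG]:[HZV] = -93/28 as required.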